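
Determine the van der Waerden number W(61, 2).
W(61, 2) = 61 + 1 = 62

A 2-term AP is any pair of integers, so a monochromatic 2-AP exists iff some colour is used at least twice. With 61 colours, the colouring i ↦ i on {1, ..., 61} uses each colour once, avoiding any monochromatic pair, so W(61, 2) > 61. For {1, ..., 62}, pigeonhole forces two integers of the same colour, which form a monochromatic 2-AP. Hence W(61, 2) = 62.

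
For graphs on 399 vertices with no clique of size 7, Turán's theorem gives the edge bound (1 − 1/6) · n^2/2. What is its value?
Turán density bound = (5/6) · 399^2/2 = 265335/4 ≈ 66333.75

Turán's theorem: ex(n, K_{r+1}) is achieved by the complete r-partite Turán graph T(n, r) with parts as balanced as possible, and is at most (1 − 1/r) · n^2/2. For r = 6, n = 399: the density bound is (5/6) · 159201/2 = 265335/4 ≈ 66333.75. The integer-valued extremum is e(T(399, 6)) = 66333, which is strictly less than the density bound 265335/4 since 6 ∤ 399 (the parts of T(399, 6) cannot all be equal).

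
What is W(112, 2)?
W(112, 2) = 112 + 1 = 113

A 2-term AP is any pair of integers, so a monochromatic 2-AP exists iff some colour is used at least twice. With 112 colours, the colouring i ↦ i on {1, ..., 112} uses each colour once, avoiding any monochromatic pair, so W(112, 2) > 112. For {1, ..., 113}, pigeonhole forces two integers of the same colour, which form a monochromatic 2-AP. Hence W(112, 2) = 113.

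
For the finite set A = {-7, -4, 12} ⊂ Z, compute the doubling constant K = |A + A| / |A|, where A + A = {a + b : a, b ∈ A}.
K = |A + A| / |A| = 6/3 = 2

Enumerate A + A = {a + b : a, b ∈ A}. With |A| = 3, there are |A|^2 = 9 ordered sum pairs; collecting distinct values, A + A = {-14, -11, -8, 5, 8, 24}, so |A + A| = 6. Thus K = 6/3 = 2. For comparison, the minimum possible |A + A| over all 3-element sets is 2·3 − 1 = 5 (so min K = 5/3), attained only by arithmetic progressions.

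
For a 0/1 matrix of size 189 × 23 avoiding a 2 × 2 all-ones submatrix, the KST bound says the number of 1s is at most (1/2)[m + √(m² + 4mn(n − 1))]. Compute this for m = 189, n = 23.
z(189, 23; 2, 2) ≤ (1/2)[189 + √(189² + 4·189·23·22)] = (1/2)[189 + √418257] = 417.864

Kővári–Sós–Turán: let r_1, ..., r_189 be the row sums and z = Σ r_i the total number of 1s. Each pair of columns can share at most one row with both entries 1 (else a 2×2 all-ones block appears), so Σ_i C(r_i, 2) ≤ C(23, 2) = 253. By convexity Σ_i C(r_i, 2) ≥ 189·C(z/189, 2) = z(z − 189)/(2·189), giving z² − 189z − 189·23·22 ≤ 0 and hence z ≤ (1/2)[189 + √(35721 + 4·95634)] = (1/2)[189 + √418257] ≈ (1/2)(189 + 646.7279) = 417.864.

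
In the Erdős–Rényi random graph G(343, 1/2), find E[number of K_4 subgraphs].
E[# K_4] = C(343, 4) · (1/2)^C(4, 2) = 566685735 / 2^6 = 8854464.609375

For each 4-subset S of vertices (there are C(343, 4) = 566685735 such S), let X_S = 1 if S induces a K_4 (all C(4, 2) = 6 edges present). Then P(X_S = 1) = (1/2)^6 = 1/64. By linearity of expectation, E[# K_4] = C(343, 4) · (1/2)^6 = 566685735 / 64 = 8854464.609375.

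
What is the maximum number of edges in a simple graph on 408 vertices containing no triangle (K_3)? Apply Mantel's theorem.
ex(408, K_3) = ⌊408^2/4⌋ = 41616

Mantel (1907): a triangle-free graph on n vertices has at most ⌊n^2/4⌋ edges, with equality for the complete bipartite graph K_{⌊n/2⌋, ⌈n/2⌉}. For n = 408: ⌊408^2/4⌋ = ⌊166464/4⌋ = 41616. The extremal graph is K_{204, 204}, which has 204·204 = 41616 edges.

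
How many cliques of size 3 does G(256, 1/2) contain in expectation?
E[# K_3] = C(256, 3) · (1/2)^C(3, 2) = 2763520 / 2^3 = 345440

For each 3-subset S of vertices (there are C(256, 3) = 2763520 such S), let X_S = 1 if S induces a K_3 (all C(3, 2) = 3 edges present). Then P(X_S = 1) = (1/2)^3 = 1/8. By linearity of expectation, E[# K_3] = C(256, 3) · (1/2)^3 = 2763520 / 8 = 345440.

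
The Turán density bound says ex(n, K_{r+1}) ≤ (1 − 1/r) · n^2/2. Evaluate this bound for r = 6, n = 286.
Turán density bound = (5/6) · 286^2/2 = 102245/3 ≈ 34081.6667

Turán's theorem: ex(n, K_{r+1}) is achieved by the complete r-partite Turán graph T(n, r) with parts as balanced as possible, and is at most (1 − 1/r) · n^2/2. For r = 6, n = 286: the density bound is (5/6) · 81796/2 = 102245/3 ≈ 34081.6667. The integer-valued extremum is e(T(286, 6)) = 34081, which is strictly less than the density bound 102245/3 since 6 ∤ 286 (the parts of T(286, 6) cannot all be equal).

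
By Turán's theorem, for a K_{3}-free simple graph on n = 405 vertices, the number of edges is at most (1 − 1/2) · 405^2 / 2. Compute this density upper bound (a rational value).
Turán density bound = (1/2) · 405^2/2 = 164025/4 ≈ 41006.25

Turán's theorem: ex(n, K_{r+1}) is achieved by the complete r-partite Turán graph T(n, r) with parts as balanced as possible, and is at most (1 − 1/r) · n^2/2. For r = 2, n = 405: the density bound is (1/2) · 164025/2 = 164025/4 ≈ 41006.25. The integer-valued extremum is e(T(405, 2)) = 41006, which is strictly less than the density bound 164025/4 since 2 ∤ 405 (the parts of T(405, 2) cannot all be equal).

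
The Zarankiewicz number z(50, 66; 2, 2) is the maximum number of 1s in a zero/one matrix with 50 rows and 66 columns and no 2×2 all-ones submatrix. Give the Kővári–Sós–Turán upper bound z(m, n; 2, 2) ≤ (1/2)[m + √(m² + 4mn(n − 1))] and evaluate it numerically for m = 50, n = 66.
z(50, 66; 2, 2) ≤ (1/2)[50 + √(50² + 4·50·66·65)] = (1/2)[50 + √860500] = 488.8157

Kővári–Sós–Turán: let r_1, ..., r_50 be the row sums and z = Σ r_i the total number of 1s. Each pair of columns can share at most one row with both entries 1 (else a 2×2 all-ones block appears), so Σ_i C(r_i, 2) ≤ C(66, 2) = 2145. By convexity Σ_i C(r_i, 2) ≥ 50·C(z/50, 2) = z(z − 50)/(2·50), giving z² − 50z − 50·66·65 ≤ 0 and hence z ≤ (1/2)[50 + √(2500 + 4·214500)] = (1/2)[50 + √860500] ≈ (1/2)(50 + 927.6314) = 488.8157.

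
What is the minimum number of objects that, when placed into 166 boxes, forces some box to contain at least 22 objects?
n = (22 − 1)·166 + 1 = 3487

By the generalised pigeonhole principle, to guarantee some box contains ≥ r objects we need more than (r − 1) · k objects total. Threshold: n = (r − 1) · k + 1. With r = 22 and k = 166: n = 21 · 166 + 1 = 3486 + 1 = 3487. For n = 3486 = 21 · 166, we can put exactly 21 objects in every box, avoiding 22 in any single one — so 3487 is tight.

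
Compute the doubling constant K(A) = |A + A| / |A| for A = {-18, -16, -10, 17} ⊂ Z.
K = |A + A| / |A| = 10/4 = 5/2

Enumerate A + A = {a + b : a, b ∈ A}. With |A| = 4, there are |A|^2 = 16 ordered sum pairs; collecting distinct values, A + A = {-36, -34, -32, -28, -26, -20, -1, 1, 7, 34}, so |A + A| = 10. Thus K = 10/4 = 5/2. For comparison, the minimum possible |A + A| over all 4-element sets is 2·4 − 1 = 7 (so min K = 7/4), attained only by arithmetic progressions.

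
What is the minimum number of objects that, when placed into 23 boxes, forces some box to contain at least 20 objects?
n = (20 − 1)·23 + 1 = 438

By the generalised pigeonhole principle, to guarantee some box contains ≥ r objects we need more than (r − 1) · k objects total. Threshold: n = (r − 1) · k + 1. With r = 20 and k = 23: n = 19 · 23 + 1 = 437 + 1 = 438. For n = 437 = 19 · 23, we can put exactly 19 objects in every box, avoiding 20 in any single one — so 438 is tight.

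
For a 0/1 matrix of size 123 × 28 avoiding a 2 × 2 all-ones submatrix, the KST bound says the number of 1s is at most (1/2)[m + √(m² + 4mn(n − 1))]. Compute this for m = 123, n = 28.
z(123, 28; 2, 2) ≤ (1/2)[123 + √(123² + 4·123·28·27)] = (1/2)[123 + √387081] = 372.5792

Kővári–Sós–Turán: let r_1, ..., r_123 be the row sums and z = Σ r_i the total number of 1s. Each pair of columns can share at most one row with both entries 1 (else a 2×2 all-ones block appears), so Σ_i C(r_i, 2) ≤ C(28, 2) = 378. By convexity Σ_i C(r_i, 2) ≥ 123·C(z/123, 2) = z(z − 123)/(2·123), giving z² − 123z − 123·28·27 ≤ 0 and hence z ≤ (1/2)[123 + √(15129 + 4·92988)] = (1/2)[123 + √387081] ≈ (1/2)(123 + 622.1583) = 372.5792.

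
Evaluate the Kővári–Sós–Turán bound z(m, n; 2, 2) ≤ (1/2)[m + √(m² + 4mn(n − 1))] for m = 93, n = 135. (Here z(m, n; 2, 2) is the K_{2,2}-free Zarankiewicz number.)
z(93, 135; 2, 2) ≤ (1/2)[93 + √(93² + 4·93·135·134)] = (1/2)[93 + √6738129] = 1344.3953

Kővári–Sós–Turán: let r_1, ..., r_93 be the row sums and z = Σ r_i the total number of 1s. Each pair of columns can share at most one row with both entries 1 (else a 2×2 all-ones block appears), so Σ_i C(r_i, 2) ≤ C(135, 2) = 9045. By convexity Σ_i C(r_i, 2) ≥ 93·C(z/93, 2) = z(z − 93)/(2·93), giving z² − 93z − 93·135·134 ≤ 0 and hence z ≤ (1/2)[93 + √(8649 + 4·1682370)] = (1/2)[93 + √6738129] ≈ (1/2)(93 + 2595.7906) = 1344.3953.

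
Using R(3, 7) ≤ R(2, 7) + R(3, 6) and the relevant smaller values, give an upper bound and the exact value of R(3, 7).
R(3, 7) ≤ R(2, 7) + R(3, 6) = 7 + 18 = 25; exact value R(3, 7) = 23.

The Erdős–Szekeres recurrence R(r, s) ≤ R(r−1, s) + R(r, s−1) applied to (r, s) = (3, 7) gives
  R(3, 7) ≤ R(2, 7) + R(3, 6) = 7 + 18 = 25.
(Recall R(2, k) = k and R is symmetric.) The recurrence is not tight here (it gives 25, but the exact value is R(3, 7) = 23); the tight upper bound requires a sharper argument than the simple recurrence, combined with a lower-bound construction on K_{22}.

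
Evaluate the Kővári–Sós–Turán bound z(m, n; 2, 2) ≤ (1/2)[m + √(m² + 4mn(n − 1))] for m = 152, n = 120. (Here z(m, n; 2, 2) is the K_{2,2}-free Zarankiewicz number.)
z(152, 120; 2, 2) ≤ (1/2)[152 + √(152² + 4·152·120·119)] = (1/2)[152 + √8705344] = 1551.241

Kővári–Sós–Turán: let r_1, ..., r_152 be the row sums and z = Σ r_i the total number of 1s. Each pair of columns can share at most one row with both entries 1 (else a 2×2 all-ones block appears), so Σ_i C(r_i, 2) ≤ C(120, 2) = 7140. By convexity Σ_i C(r_i, 2) ≥ 152·C(z/152, 2) = z(z − 152)/(2·152), giving z² − 152z − 152·120·119 ≤ 0 and hence z ≤ (1/2)[152 + √(23104 + 4·2170560)] = (1/2)[152 + √8705344] ≈ (1/2)(152 + 2950.482) = 1551.241.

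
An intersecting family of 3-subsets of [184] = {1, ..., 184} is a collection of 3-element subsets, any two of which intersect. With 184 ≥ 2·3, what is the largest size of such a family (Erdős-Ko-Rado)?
max |F| = C(183, 2) = 16653

The Erdős-Ko-Rado theorem states: for n ≥ 2k, an intersecting family of k-subsets of an n-element set has size at most C(n − 1, k − 1), with equality for 'star' families {A ⊆ [n] : |A| = k, i ∈ A} (fix an element i). For n = 184, k = 3: C(183, 2) = 16653.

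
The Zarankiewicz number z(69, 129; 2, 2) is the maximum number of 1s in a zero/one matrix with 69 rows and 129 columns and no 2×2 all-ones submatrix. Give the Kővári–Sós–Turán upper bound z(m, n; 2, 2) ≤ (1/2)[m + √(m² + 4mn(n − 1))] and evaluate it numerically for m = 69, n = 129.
z(69, 129; 2, 2) ≤ (1/2)[69 + √(69² + 4·69·129·128)] = (1/2)[69 + √4562073] = 1102.4505

Kővári–Sós–Turán: let r_1, ..., r_69 be the row sums and z = Σ r_i the total number of 1s. Each pair of columns can share at most one row with both entries 1 (else a 2×2 all-ones block appears), so Σ_i C(r_i, 2) ≤ C(129, 2) = 8256. By convexity Σ_i C(r_i, 2) ≥ 69·C(z/69, 2) = z(z − 69)/(2·69), giving z² − 69z − 69·129·128 ≤ 0 and hence z ≤ (1/2)[69 + √(4761 + 4·1139328)] = (1/2)[69 + √4562073] ≈ (1/2)(69 + 2135.901) = 1102.4505.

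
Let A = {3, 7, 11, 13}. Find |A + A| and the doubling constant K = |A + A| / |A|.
K = |A + A| / |A| = 9/4

Enumerate A + A = {a + b : a, b ∈ A}. With |A| = 4, there are |A|^2 = 16 ordered sum pairs; collecting distinct values, A + A = {6, 10, 14, 16, 18, 20, 22, 24, 26}, so |A + A| = 9. Thus K = 9/4. For comparison, the minimum possible |A + A| over all 4-element sets is 2·4 − 1 = 7 (so min K = 7/4), attained only by arithmetic progressions.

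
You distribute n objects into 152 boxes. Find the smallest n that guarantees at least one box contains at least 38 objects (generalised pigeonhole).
n = (38 − 1)·152 + 1 = 5625

By the generalised pigeonhole principle, to guarantee some box contains ≥ r objects we need more than (r − 1) · k objects total. Threshold: n = (r − 1) · k + 1. With r = 38 and k = 152: n = 37 · 152 + 1 = 5624 + 1 = 5625. For n = 5624 = 37 · 152, we can put exactly 37 objects in every box, avoiding 38 in any single one — so 5625 is tight.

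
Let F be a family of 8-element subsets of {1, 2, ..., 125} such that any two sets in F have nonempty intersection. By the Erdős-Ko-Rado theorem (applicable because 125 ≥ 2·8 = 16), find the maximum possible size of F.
max |F| = C(124, 7) = 75275158024

Erdős-Ko-Rado (1961): when n ≥ 2k, max |F| = C(n−1, k−1). The bound is attained by the star {A : i ∈ A} for any fixed i ∈ [n]. Here C(125−1, 8−1) = C(124, 7) = 75275158024.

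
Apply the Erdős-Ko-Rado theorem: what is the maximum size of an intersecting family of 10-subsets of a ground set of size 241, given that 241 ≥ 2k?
max |F| = C(240, 9) = 6254765635348880

The Erdős-Ko-Rado theorem states: for n ≥ 2k, an intersecting family of k-subsets of an n-element set has size at most C(n − 1, k − 1), with equality for 'star' families {A ⊆ [n] : |A| = k, i ∈ A} (fix an element i). For n = 241, k = 10: C(240, 9) = 6254765635348880.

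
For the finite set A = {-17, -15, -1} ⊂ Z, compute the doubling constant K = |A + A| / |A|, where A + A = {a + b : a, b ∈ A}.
K = |A + A| / |A| = 6/3 = 2

Enumerate A + A = {a + b : a, b ∈ A}. With |A| = 3, there are |A|^2 = 9 ordered sum pairs; collecting distinct values, A + A = {-34, -32, -30, -18, -16, -2}, so |A + A| = 6. Thus K = 6/3 = 2. For comparison, the minimum possible |A + A| over all 3-element sets is 2·3 − 1 = 5 (so min K = 5/3), attained only by arithmetic progressions.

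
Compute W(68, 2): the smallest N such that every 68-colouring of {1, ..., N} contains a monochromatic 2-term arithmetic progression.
W(68, 2) = 68 + 1 = 69

A 2-term AP is any pair of integers, so a monochromatic 2-AP exists iff some colour is used at least twice. With 68 colours, the colouring i ↦ i on {1, ..., 68} uses each colour once, avoiding any monochromatic pair, so W(68, 2) > 68. For {1, ..., 69}, pigeonhole forces two integers of the same colour, which form a monochromatic 2-AP. Hence W(68, 2) = 69.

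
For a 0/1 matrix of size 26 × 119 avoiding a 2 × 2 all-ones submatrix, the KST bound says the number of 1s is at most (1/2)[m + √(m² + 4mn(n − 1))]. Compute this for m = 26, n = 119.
z(26, 119; 2, 2) ≤ (1/2)[26 + √(26² + 4·26·119·118)] = (1/2)[26 + √1461044] = 617.3683

Kővári–Sós–Turán: let r_1, ..., r_26 be the row sums and z = Σ r_i the total number of 1s. Each pair of columns can share at most one row with both entries 1 (else a 2×2 all-ones block appears), so Σ_i C(r_i, 2) ≤ C(119, 2) = 7021. By convexity Σ_i C(r_i, 2) ≥ 26·C(z/26, 2) = z(z − 26)/(2·26), giving z² − 26z − 26·119·118 ≤ 0 and hence z ≤ (1/2)[26 + √(676 + 4·365092)] = (1/2)[26 + √1461044] ≈ (1/2)(26 + 1208.7365) = 617.3683.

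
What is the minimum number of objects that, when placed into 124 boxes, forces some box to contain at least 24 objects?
n = (24 − 1)·124 + 1 = 2853

By the generalised pigeonhole principle, to guarantee some box contains ≥ r objects we need more than (r − 1) · k objects total. Threshold: n = (r − 1) · k + 1. With r = 24 and k = 124: n = 23 · 124 + 1 = 2852 + 1 = 2853. For n = 2852 = 23 · 124, we can put exactly 23 objects in every box, avoiding 24 in any single one — so 2853 is tight.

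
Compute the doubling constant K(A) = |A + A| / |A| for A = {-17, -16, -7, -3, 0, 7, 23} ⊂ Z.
K = |A + A| / |A| = 25/7

Enumerate A + A = {a + b : a, b ∈ A}. With |A| = 7, there are |A|^2 = 49 ordered sum pairs; collecting distinct values, A + A = {-34, -33, -32, -24, -23, -20, -19, -17, -16, -14, -10, -9, -7, -6, -3, 0, 4, 6, 7, 14, 16, 20, 23, 30, 46}, so |A + A| = 25. Thus K = 25/7. For comparison, the minimum possible |A + A| over all 7-element sets is 2·7 − 1 = 13 (so min K = 13/7), attained only by arithmetic progressions.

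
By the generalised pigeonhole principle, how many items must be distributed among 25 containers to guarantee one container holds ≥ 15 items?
n = (15 − 1)·25 + 1 = 351

By the generalised pigeonhole principle, to guarantee some box contains ≥ r objects we need more than (r − 1) · k objects total. Threshold: n = (r − 1) · k + 1. With r = 15 and k = 25: n = 14 · 25 + 1 = 350 + 1 = 351. For n = 350 = 14 · 25, we can put exactly 14 objects in every box, avoiding 15 in any single one — so 351 is tight.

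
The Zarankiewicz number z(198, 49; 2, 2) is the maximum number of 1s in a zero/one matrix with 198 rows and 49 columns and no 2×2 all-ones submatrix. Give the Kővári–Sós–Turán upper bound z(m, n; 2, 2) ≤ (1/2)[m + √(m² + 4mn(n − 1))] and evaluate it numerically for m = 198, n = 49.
z(198, 49; 2, 2) ≤ (1/2)[198 + √(198² + 4·198·49·48)] = (1/2)[198 + √1901988] = 788.5629

Kővári–Sós–Turán: let r_1, ..., r_198 be the row sums and z = Σ r_i the total number of 1s. Each pair of columns can share at most one row with both entries 1 (else a 2×2 all-ones block appears), so Σ_i C(r_i, 2) ≤ C(49, 2) = 1176. By convexity Σ_i C(r_i, 2) ≥ 198·C(z/198, 2) = z(z − 198)/(2·198), giving z² − 198z − 198·49·48 ≤ 0 and hence z ≤ (1/2)[198 + √(39204 + 4·465696)] = (1/2)[198 + √1901988] ≈ (1/2)(198 + 1379.1258) = 788.5629.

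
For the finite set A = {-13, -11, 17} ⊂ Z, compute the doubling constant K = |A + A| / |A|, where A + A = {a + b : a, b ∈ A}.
K = |A + A| / |A| = 6/3 = 2

Enumerate A + A = {a + b : a, b ∈ A}. With |A| = 3, there are |A|^2 = 9 ordered sum pairs; collecting distinct values, A + A = {-26, -24, -22, 4, 6, 34}, so |A + A| = 6. Thus K = 6/3 = 2. For comparison, the minimum possible |A + A| over all 3-element sets is 2·3 − 1 = 5 (so min K = 5/3), attained only by arithmetic progressions.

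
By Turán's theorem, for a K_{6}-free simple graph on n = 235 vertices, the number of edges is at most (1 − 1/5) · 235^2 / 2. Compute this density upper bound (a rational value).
Turán density bound = (4/5) · 235^2/2 = 22090

Turán's theorem: ex(n, K_{r+1}) is achieved by the complete r-partite Turán graph T(n, r) with parts as balanced as possible, and is at most (1 − 1/r) · n^2/2. For r = 5, n = 235: the density bound is (4/5) · 55225/2 = 22090. Since 5 ∣ 235, the Turán graph T(235, 5) has parts of equal size 47, and its edge count e(T(235, 5)) = 22090 attains the density bound exactly.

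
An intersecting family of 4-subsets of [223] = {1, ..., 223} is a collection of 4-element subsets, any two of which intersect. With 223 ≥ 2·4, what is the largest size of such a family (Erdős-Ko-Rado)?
max |F| = C(222, 3) = 1798940

Erdős-Ko-Rado (1961): when n ≥ 2k, max |F| = C(n−1, k−1). The bound is attained by the star {A : i ∈ A} for any fixed i ∈ [n]. Here C(223−1, 4−1) = C(222, 3) = 1798940.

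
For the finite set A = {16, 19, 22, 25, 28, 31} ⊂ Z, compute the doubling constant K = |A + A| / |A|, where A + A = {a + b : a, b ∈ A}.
K = |A + A| / |A| = 11/6

Enumerate A + A = {a + b : a, b ∈ A}. With |A| = 6, there are |A|^2 = 36 ordered sum pairs; collecting distinct values, A + A = {32, 35, 38, 41, 44, 47, 50, 53, 56, 59, 62}, so |A + A| = 11. Thus K = 11/6. Here |A + A| = 2|A| − 1 = 11, the minimum possible — so K = 11/6 is minimal, which holds iff A is an arithmetic progression.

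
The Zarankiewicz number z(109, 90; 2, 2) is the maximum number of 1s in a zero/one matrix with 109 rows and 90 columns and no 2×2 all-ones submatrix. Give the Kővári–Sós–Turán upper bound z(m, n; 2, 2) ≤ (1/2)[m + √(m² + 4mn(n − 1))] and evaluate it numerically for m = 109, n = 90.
z(109, 90; 2, 2) ≤ (1/2)[109 + √(109² + 4·109·90·89)] = (1/2)[109 + √3504241] = 990.4809

Kővári–Sós–Turán: let r_1, ..., r_109 be the row sums and z = Σ r_i the total number of 1s. Each pair of columns can share at most one row with both entries 1 (else a 2×2 all-ones block appears), so Σ_i C(r_i, 2) ≤ C(90, 2) = 4005. By convexity Σ_i C(r_i, 2) ≥ 109·C(z/109, 2) = z(z − 109)/(2·109), giving z² − 109z − 109·90·89 ≤ 0 and hence z ≤ (1/2)[109 + √(11881 + 4·873090)] = (1/2)[109 + √3504241] ≈ (1/2)(109 + 1871.9618) = 990.4809.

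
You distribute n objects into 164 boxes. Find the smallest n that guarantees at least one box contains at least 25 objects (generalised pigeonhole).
n = (25 − 1)·164 + 1 = 3937

By the generalised pigeonhole principle, to guarantee some box contains ≥ r objects we need more than (r − 1) · k objects total. Threshold: n = (r − 1) · k + 1. With r = 25 and k = 164: n = 24 · 164 + 1 = 3936 + 1 = 3937. For n = 3936 = 24 · 164, we can put exactly 24 objects in every box, avoiding 25 in any single one — so 3937 is tight.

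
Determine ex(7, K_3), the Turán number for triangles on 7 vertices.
ex(7, K_3) = ⌊7^2/4⌋ = 12

Mantel (1907): a triangle-free graph on n vertices has at most ⌊n^2/4⌋ edges, with equality for the complete bipartite graph K_{⌊n/2⌋, ⌈n/2⌉}. For n = 7: ⌊7^2/4⌋ = ⌊49/4⌋ = 12. The extremal graph is K_{3, 4}, which has 3·4 = 12 edges.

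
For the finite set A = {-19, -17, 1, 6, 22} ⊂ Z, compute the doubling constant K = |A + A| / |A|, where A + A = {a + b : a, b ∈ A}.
K = |A + A| / |A| = 15/5 = 3

Enumerate A + A = {a + b : a, b ∈ A}. With |A| = 5, there are |A|^2 = 25 ordered sum pairs; collecting distinct values, A + A = {-38, -36, -34, -18, -16, -13, -11, 2, 3, 5, 7, 12, 23, 28, 44}, so |A + A| = 15. Thus K = 15/5 = 3. For comparison, the minimum possible |A + A| over all 5-element sets is 2·5 − 1 = 9 (so min K = 9/5), attained only by arithmetic progressions.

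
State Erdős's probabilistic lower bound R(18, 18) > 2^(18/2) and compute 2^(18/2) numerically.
2^(18/2) = 512; so R(18, 18) > 512

Colour each edge of K_n uniformly at random with red/blue. The expected number of monochromatic K_18 is C(n, 18) · 2 · 2^(−C(18,2)). If C(n, 18) · 2^(1 − C(18,2)) < 1, then with positive probability no monochromatic K_18 exists, so R(18, 18) > n. The standard estimate C(n, 18) ≤ n^18/18! shows this inequality holds whenever n ≤ 2^(18/2) (since 18! · 2^(C(18,2) − 1) > 2^(18^2/2) ≥ n^18). Hence R(18, 18) > 2^(18/2) = 512.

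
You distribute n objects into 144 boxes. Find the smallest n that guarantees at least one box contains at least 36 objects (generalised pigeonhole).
n = (36 − 1)·144 + 1 = 5041

By the generalised pigeonhole principle, to guarantee some box contains ≥ r objects we need more than (r − 1) · k objects total. Threshold: n = (r − 1) · k + 1. With r = 36 and k = 144: n = 35 · 144 + 1 = 5040 + 1 = 5041. For n = 5040 = 35 · 144, we can put exactly 35 objects in every box, avoiding 36 in any single one — so 5041 is tight.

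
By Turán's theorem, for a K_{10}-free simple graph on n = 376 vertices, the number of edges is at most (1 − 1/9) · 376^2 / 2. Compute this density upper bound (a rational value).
Turán density bound = (8/9) · 376^2/2 = 565504/9 ≈ 62833.7778

Turán's theorem: ex(n, K_{r+1}) is achieved by the complete r-partite Turán graph T(n, r) with parts as balanced as possible, and is at most (1 − 1/r) · n^2/2. For r = 9, n = 376: the density bound is (8/9) · 141376/2 = 565504/9 ≈ 62833.7778. The integer-valued extremum is e(T(376, 9)) = 62833, which is strictly less than the density bound 565504/9 since 9 ∤ 376 (the parts of T(376, 9) cannot all be equal).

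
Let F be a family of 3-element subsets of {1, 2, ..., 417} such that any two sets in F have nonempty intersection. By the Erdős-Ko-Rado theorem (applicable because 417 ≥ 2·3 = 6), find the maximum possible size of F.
max |F| = C(416, 2) = 86320

The Erdős-Ko-Rado theorem states: for n ≥ 2k, an intersecting family of k-subsets of an n-element set has size at most C(n − 1, k − 1), with equality for 'star' families {A ⊆ [n] : |A| = k, i ∈ A} (fix an element i). For n = 417, k = 3: C(416, 2) = 86320.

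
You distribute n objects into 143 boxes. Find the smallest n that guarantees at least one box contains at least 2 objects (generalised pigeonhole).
n = (2 − 1)·143 + 1 = 144

By the generalised pigeonhole principle, to guarantee some box contains ≥ r objects we need more than (r − 1) · k objects total. Threshold: n = (r − 1) · k + 1. With r = 2 and k = 143: n = 1 · 143 + 1 = 143 + 1 = 144. For n = 143 = 1 · 143, we can put exactly 1 objects in every box, avoiding 2 in any single one — so 144 is tight.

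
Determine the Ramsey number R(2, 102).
R(2, 102) = 102

R(2, k) = k for all k ≥ 2: in a 2-colouring of K_k, either some edge is red (a red K_2) or all edges are blue (a blue K_k). And K_{101} coloured all-blue has no blue K_102, so R(2, 102) > 101. Hence R(2, 102) = 102.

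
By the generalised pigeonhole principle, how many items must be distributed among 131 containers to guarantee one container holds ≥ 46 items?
n = (46 − 1)·131 + 1 = 5896

By the generalised pigeonhole principle, to guarantee some box contains ≥ r objects we need more than (r − 1) · k objects total. Threshold: n = (r − 1) · k + 1. With r = 46 and k = 131: n = 45 · 131 + 1 = 5895 + 1 = 5896. For n = 5895 = 45 · 131, we can put exactly 45 objects in every box, avoiding 46 in any single one — so 5896 is tight.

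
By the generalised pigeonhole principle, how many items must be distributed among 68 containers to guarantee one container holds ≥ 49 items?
n = (49 − 1)·68 + 1 = 3265

By the generalised pigeonhole principle, to guarantee some box contains ≥ r objects we need more than (r − 1) · k objects total. Threshold: n = (r − 1) · k + 1. With r = 49 and k = 68: n = 48 · 68 + 1 = 3264 + 1 = 3265. For n = 3264 = 48 · 68, we can put exactly 48 objects in every box, avoiding 49 in any single one — so 3265 is tight.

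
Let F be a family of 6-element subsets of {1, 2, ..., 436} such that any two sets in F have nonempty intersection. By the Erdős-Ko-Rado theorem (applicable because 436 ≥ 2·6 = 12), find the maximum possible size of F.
max |F| = C(435, 5) = 126837202212

The Erdős-Ko-Rado theorem states: for n ≥ 2k, an intersecting family of k-subsets of an n-element set has size at most C(n − 1, k − 1), with equality for 'star' families {A ⊆ [n] : |A| = k, i ∈ A} (fix an element i). For n = 436, k = 6: C(435, 5) = 126837202212.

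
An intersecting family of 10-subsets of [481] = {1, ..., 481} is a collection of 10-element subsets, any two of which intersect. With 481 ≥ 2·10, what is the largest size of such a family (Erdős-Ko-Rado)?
max |F| = C(480, 9) = 3456543581049653600

The Erdős-Ko-Rado theorem states: for n ≥ 2k, an intersecting family of k-subsets of an n-element set has size at most C(n − 1, k − 1), with equality for 'star' families {A ⊆ [n] : |A| = k, i ∈ A} (fix an element i). For n = 481, k = 10: C(480, 9) = 3456543581049653600.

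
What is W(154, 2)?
W(154, 2) = 154 + 1 = 155

A 2-term AP is any pair of integers, so a monochromatic 2-AP exists iff some colour is used at least twice. With 154 colours, the colouring i ↦ i on {1, ..., 154} uses each colour once, avoiding any monochromatic pair, so W(154, 2) > 154. For {1, ..., 155}, pigeonhole forces two integers of the same colour, which form a monochromatic 2-AP. Hence W(154, 2) = 155.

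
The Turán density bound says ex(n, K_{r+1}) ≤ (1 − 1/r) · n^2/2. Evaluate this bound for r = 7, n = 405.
Turán density bound = (6/7) · 405^2/2 = 492075/7 ≈ 70296.4286

Turán's theorem: ex(n, K_{r+1}) is achieved by the complete r-partite Turán graph T(n, r) with parts as balanced as possible, and is at most (1 − 1/r) · n^2/2. For r = 7, n = 405: the density bound is (6/7) · 164025/2 = 492075/7 ≈ 70296.4286. The integer-valued extremum is e(T(405, 7)) = 70296, which is strictly less than the density bound 492075/7 since 7 ∤ 405 (the parts of T(405, 7) cannot all be equal).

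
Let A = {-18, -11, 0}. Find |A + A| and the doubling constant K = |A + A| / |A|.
K = |A + A| / |A| = 6/3 = 2

Enumerate A + A = {a + b : a, b ∈ A}. With |A| = 3, there are |A|^2 = 9 ordered sum pairs; collecting distinct values, A + A = {-36, -29, -22, -18, -11, 0}, so |A + A| = 6. Thus K = 6/3 = 2. For comparison, the minimum possible |A + A| over all 3-element sets is 2·3 − 1 = 5 (so min K = 5/3), attained only by arithmetic progressions.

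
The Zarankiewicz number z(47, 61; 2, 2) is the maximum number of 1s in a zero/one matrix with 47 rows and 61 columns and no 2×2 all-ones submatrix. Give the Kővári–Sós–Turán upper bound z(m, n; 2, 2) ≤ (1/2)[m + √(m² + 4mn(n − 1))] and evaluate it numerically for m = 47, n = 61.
z(47, 61; 2, 2) ≤ (1/2)[47 + √(47² + 4·47·61·60)] = (1/2)[47 + √690289] = 438.9182

Kővári–Sós–Turán: let r_1, ..., r_47 be the row sums and z = Σ r_i the total number of 1s. Each pair of columns can share at most one row with both entries 1 (else a 2×2 all-ones block appears), so Σ_i C(r_i, 2) ≤ C(61, 2) = 1830. By convexity Σ_i C(r_i, 2) ≥ 47·C(z/47, 2) = z(z − 47)/(2·47), giving z² − 47z − 47·61·60 ≤ 0 and hence z ≤ (1/2)[47 + √(2209 + 4·172020)] = (1/2)[47 + √690289] ≈ (1/2)(47 + 830.8363) = 438.9182.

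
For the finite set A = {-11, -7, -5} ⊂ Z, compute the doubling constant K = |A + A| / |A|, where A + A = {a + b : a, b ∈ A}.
K = |A + A| / |A| = 6/3 = 2

Enumerate A + A = {a + b : a, b ∈ A}. With |A| = 3, there are |A|^2 = 9 ordered sum pairs; collecting distinct values, A + A = {-22, -18, -16, -14, -12, -10}, so |A + A| = 6. Thus K = 6/3 = 2. For comparison, the minimum possible |A + A| over all 3-element sets is 2·3 − 1 = 5 (so min K = 5/3), attained only by arithmetic progressions.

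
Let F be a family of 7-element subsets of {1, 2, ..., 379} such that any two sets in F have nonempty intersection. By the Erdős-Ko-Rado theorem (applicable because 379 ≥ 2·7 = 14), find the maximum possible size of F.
max |F| = C(378, 6) = 3893141602350

Erdős-Ko-Rado (1961): when n ≥ 2k, max |F| = C(n−1, k−1). The bound is attained by the star {A : i ∈ A} for any fixed i ∈ [n]. Here C(379−1, 7−1) = C(378, 6) = 3893141602350.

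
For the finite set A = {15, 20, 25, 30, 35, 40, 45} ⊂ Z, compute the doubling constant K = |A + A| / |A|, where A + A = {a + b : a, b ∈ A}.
K = |A + A| / |A| = 13/7

Enumerate A + A = {a + b : a, b ∈ A}. With |A| = 7, there are |A|^2 = 49 ordered sum pairs; collecting distinct values, A + A = {30, 35, 40, 45, 50, 55, 60, 65, 70, 75, 80, 85, 90}, so |A + A| = 13. Thus K = 13/7. Here |A + A| = 2|A| − 1 = 13, the minimum possible — so K = 13/7 is minimal, which holds iff A is an arithmetic progression.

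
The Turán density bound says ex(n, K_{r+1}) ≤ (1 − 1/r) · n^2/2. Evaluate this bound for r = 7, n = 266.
Turán density bound = (6/7) · 266^2/2 = 30324

Turán's theorem: ex(n, K_{r+1}) is achieved by the complete r-partite Turán graph T(n, r) with parts as balanced as possible, and is at most (1 − 1/r) · n^2/2. For r = 7, n = 266: the density bound is (6/7) · 70756/2 = 30324. Since 7 ∣ 266, the Turán graph T(266, 7) has parts of equal size 38, and its edge count e(T(266, 7)) = 30324 attains the density bound exactly.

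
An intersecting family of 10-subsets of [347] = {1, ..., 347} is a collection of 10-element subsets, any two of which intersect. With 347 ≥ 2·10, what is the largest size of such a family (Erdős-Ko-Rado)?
max |F| = C(346, 9) = 176343933624488630

The Erdős-Ko-Rado theorem states: for n ≥ 2k, an intersecting family of k-subsets of an n-element set has size at most C(n − 1, k − 1), with equality for 'star' families {A ⊆ [n] : |A| = k, i ∈ A} (fix an element i). For n = 347, k = 10: C(346, 9) = 176343933624488630.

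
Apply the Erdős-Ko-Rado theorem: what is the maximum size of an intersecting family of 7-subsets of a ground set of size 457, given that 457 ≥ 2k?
max |F| = C(456, 6) = 12081275121916

Erdős-Ko-Rado (1961): when n ≥ 2k, max |F| = C(n−1, k−1). The bound is attained by the star {A : i ∈ A} for any fixed i ∈ [n]. Here C(457−1, 7−1) = C(456, 6) = 12081275121916.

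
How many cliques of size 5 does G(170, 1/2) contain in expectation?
E[# K_5] = C(170, 5) · (1/2)^C(5, 2) = 1115034284 / 2^10 = 278758571/256 ≈ 1088900.667969

For each 5-subset S of vertices (there are C(170, 5) = 1115034284 such S), let X_S = 1 if S induces a K_5 (all C(5, 2) = 10 edges present). Then P(X_S = 1) = (1/2)^10 = 1/1024. By linearity of expectation, E[# K_5] = C(170, 5) · (1/2)^10 = 1115034284 / 1024 = 278758571/256 ≈ 1088900.667969.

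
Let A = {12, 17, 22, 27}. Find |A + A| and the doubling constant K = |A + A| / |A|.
K = |A + A| / |A| = 7/4

Enumerate A + A = {a + b : a, b ∈ A}. With |A| = 4, there are |A|^2 = 16 ordered sum pairs; collecting distinct values, A + A = {24, 29, 34, 39, 44, 49, 54}, so |A + A| = 7. Thus K = 7/4. Here |A + A| = 2|A| − 1 = 7, the minimum possible — so K = 7/4 is minimal, which holds iff A is an arithmetic progression.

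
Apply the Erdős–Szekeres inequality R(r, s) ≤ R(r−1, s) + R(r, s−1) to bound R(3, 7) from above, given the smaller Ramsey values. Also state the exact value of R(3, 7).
R(3, 7) ≤ R(2, 7) + R(3, 6) = 7 + 18 = 25; exact value R(3, 7) = 23.

The Erdős–Szekeres recurrence R(r, s) ≤ R(r−1, s) + R(r, s−1) applied to (r, s) = (3, 7) gives
  R(3, 7) ≤ R(2, 7) + R(3, 6) = 7 + 18 = 25.
(Recall R(2, k) = k and R is symmetric.) The recurrence is not tight here (it gives 25, but the exact value is R(3, 7) = 23); the tight upper bound requires a sharper argument than the simple recurrence, combined with a lower-bound construction on K_{22}.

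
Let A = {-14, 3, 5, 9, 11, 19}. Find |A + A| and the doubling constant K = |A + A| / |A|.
K = |A + A| / |A| = 19/6

Enumerate A + A = {a + b : a, b ∈ A}. With |A| = 6, there are |A|^2 = 36 ordered sum pairs; collecting distinct values, A + A = {-28, -11, -9, -5, -3, 5, 6, 8, 10, 12, 14, 16, 18, 20, 22, 24, 28, 30, 38}, so |A + A| = 19. Thus K = 19/6. For comparison, the minimum possible |A + A| over all 6-element sets is 2·6 − 1 = 11 (so min K = 11/6), attained only by arithmetic progressions.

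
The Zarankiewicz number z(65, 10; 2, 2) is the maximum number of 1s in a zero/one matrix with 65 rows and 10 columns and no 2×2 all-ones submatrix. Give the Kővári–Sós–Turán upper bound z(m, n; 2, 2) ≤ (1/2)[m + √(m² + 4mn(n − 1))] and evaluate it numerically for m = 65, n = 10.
z(65, 10; 2, 2) ≤ (1/2)[65 + √(65² + 4·65·10·9)] = (1/2)[65 + √27625] = 115.6039

Kővári–Sós–Turán: let r_1, ..., r_65 be the row sums and z = Σ r_i the total number of 1s. Each pair of columns can share at most one row with both entries 1 (else a 2×2 all-ones block appears), so Σ_i C(r_i, 2) ≤ C(10, 2) = 45. By convexity Σ_i C(r_i, 2) ≥ 65·C(z/65, 2) = z(z − 65)/(2·65), giving z² − 65z − 65·10·9 ≤ 0 and hence z ≤ (1/2)[65 + √(4225 + 4·5850)] = (1/2)[65 + √27625] ≈ (1/2)(65 + 166.2077) = 115.6039.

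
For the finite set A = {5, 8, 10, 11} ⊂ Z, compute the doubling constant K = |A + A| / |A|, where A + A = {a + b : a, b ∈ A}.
K = |A + A| / |A| = 9/4

Enumerate A + A = {a + b : a, b ∈ A}. With |A| = 4, there are |A|^2 = 16 ordered sum pairs; collecting distinct values, A + A = {10, 13, 15, 16, 18, 19, 20, 21, 22}, so |A + A| = 9. Thus K = 9/4. For comparison, the minimum possible |A + A| over all 4-element sets is 2·4 − 1 = 7 (so min K = 7/4), attained only by arithmetic progressions.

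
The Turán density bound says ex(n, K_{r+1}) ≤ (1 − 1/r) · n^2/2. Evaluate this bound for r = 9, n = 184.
Turán density bound = (8/9) · 184^2/2 = 135424/9 ≈ 15047.1111

Turán's theorem: ex(n, K_{r+1}) is achieved by the complete r-partite Turán graph T(n, r) with parts as balanced as possible, and is at most (1 − 1/r) · n^2/2. For r = 9, n = 184: the density bound is (8/9) · 33856/2 = 135424/9 ≈ 15047.1111. The integer-valued extremum is e(T(184, 9)) = 15046, which is strictly less than the density bound 135424/9 since 9 ∤ 184 (the parts of T(184, 9) cannot all be equal).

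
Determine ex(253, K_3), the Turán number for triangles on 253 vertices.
ex(253, K_3) = ⌊253^2/4⌋ = 16002

Mantel (1907): a triangle-free graph on n vertices has at most ⌊n^2/4⌋ edges, with equality for the complete bipartite graph K_{⌊n/2⌋, ⌈n/2⌉}. For n = 253: ⌊253^2/4⌋ = ⌊64009/4⌋ = 16002. The extremal graph is K_{126, 127}, which has 126·127 = 16002 edges.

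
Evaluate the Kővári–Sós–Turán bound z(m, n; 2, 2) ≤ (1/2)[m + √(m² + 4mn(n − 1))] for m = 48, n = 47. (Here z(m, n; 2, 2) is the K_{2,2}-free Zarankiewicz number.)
z(48, 47; 2, 2) ≤ (1/2)[48 + √(48² + 4·48·47·46)] = (1/2)[48 + √417408] = 347.0356

Kővári–Sós–Turán: let r_1, ..., r_48 be the row sums and z = Σ r_i the total number of 1s. Each pair of columns can share at most one row with both entries 1 (else a 2×2 all-ones block appears), so Σ_i C(r_i, 2) ≤ C(47, 2) = 1081. By convexity Σ_i C(r_i, 2) ≥ 48·C(z/48, 2) = z(z − 48)/(2·48), giving z² − 48z − 48·47·46 ≤ 0 and hence z ≤ (1/2)[48 + √(2304 + 4·103776)] = (1/2)[48 + √417408] ≈ (1/2)(48 + 646.0712) = 347.0356.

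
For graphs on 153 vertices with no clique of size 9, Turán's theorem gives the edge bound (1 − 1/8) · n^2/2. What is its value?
Turán density bound = (7/8) · 153^2/2 = 163863/16 ≈ 10241.4375

Turán's theorem: ex(n, K_{r+1}) is achieved by the complete r-partite Turán graph T(n, r) with parts as balanced as possible, and is at most (1 − 1/r) · n^2/2. For r = 8, n = 153: the density bound is (7/8) · 23409/2 = 163863/16 ≈ 10241.4375. The integer-valued extremum is e(T(153, 8)) = 10241, which is strictly less than the density bound 163863/16 since 8 ∤ 153 (the parts of T(153, 8) cannot all be equal).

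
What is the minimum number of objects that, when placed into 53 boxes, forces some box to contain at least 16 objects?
n = (16 − 1)·53 + 1 = 796

By the generalised pigeonhole principle, to guarantee some box contains ≥ r objects we need more than (r − 1) · k objects total. Threshold: n = (r − 1) · k + 1. With r = 16 and k = 53: n = 15 · 53 + 1 = 795 + 1 = 796. For n = 795 = 15 · 53, we can put exactly 15 objects in every box, avoiding 16 in any single one — so 796 is tight.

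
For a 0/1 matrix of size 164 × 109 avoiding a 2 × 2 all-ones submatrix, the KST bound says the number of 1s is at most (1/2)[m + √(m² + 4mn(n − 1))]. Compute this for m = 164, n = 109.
z(164, 109; 2, 2) ≤ (1/2)[164 + √(164² + 4·164·109·108)] = (1/2)[164 + √7749328] = 1473.8807

Kővári–Sós–Turán: let r_1, ..., r_164 be the row sums and z = Σ r_i the total number of 1s. Each pair of columns can share at most one row with both entries 1 (else a 2×2 all-ones block appears), so Σ_i C(r_i, 2) ≤ C(109, 2) = 5886. By convexity Σ_i C(r_i, 2) ≥ 164·C(z/164, 2) = z(z − 164)/(2·164), giving z² − 164z − 164·109·108 ≤ 0 and hence z ≤ (1/2)[164 + √(26896 + 4·1930608)] = (1/2)[164 + √7749328] ≈ (1/2)(164 + 2783.7615) = 1473.8807.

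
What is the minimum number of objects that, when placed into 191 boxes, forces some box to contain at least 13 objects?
n = (13 − 1)·191 + 1 = 2293

By the generalised pigeonhole principle, to guarantee some box contains ≥ r objects we need more than (r − 1) · k objects total. Threshold: n = (r − 1) · k + 1. With r = 13 and k = 191: n = 12 · 191 + 1 = 2292 + 1 = 2293. For n = 2292 = 12 · 191, we can put exactly 12 objects in every box, avoiding 13 in any single one — so 2293 is tight.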